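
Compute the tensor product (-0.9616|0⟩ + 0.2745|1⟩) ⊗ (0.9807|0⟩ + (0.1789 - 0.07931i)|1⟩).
-0.943|00⟩ + (-0.172 + 0.07626i)|01⟩ + 0.2692|10⟩ + (0.04911 - 0.02177i)|11⟩

amp(|b₁b₂…⟩) = product of the factor amplitudes for bits b₁, b₂, …; only kets whose every factor amplitude is nonzero survive.
|00⟩: (-0.9616)(0.9807) = -0.943
|01⟩: (-0.9616)(0.1789 - 0.07931i) = (-0.172 + 0.07626i)
|10⟩: (0.2745)(0.9807) = 0.2692
|11⟩: (0.2745)(0.1789 - 0.07931i) = (0.04911 - 0.02177i)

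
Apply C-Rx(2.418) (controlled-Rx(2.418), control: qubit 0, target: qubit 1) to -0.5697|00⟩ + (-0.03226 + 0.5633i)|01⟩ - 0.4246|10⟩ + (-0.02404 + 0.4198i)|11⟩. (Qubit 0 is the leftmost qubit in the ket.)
-0.5697|00⟩ + (-0.03226 + 0.5633i)|01⟩ + (0.2423 + 0.02248i)|10⟩ + (-0.008509 + 0.5457i)|11⟩

C-Rx(2.418) leaves the control-|0⟩ kets |00⟩, |01⟩ unchanged and applies Rx(2.418) to qubit 1 on the control-|1⟩ pair (|10⟩, |11⟩).
Rx(2.418) = [[cos(θ/2), −i·sin(θ/2)], [−i·sin(θ/2), cos(θ/2)]]; θ = 2.418, cos(θ/2) ≈ 0.353955, sin(θ/2) ≈ 0.935263.
With a = amp(|10⟩) = -0.4246 and b = amp(|11⟩) = (-0.02404 + 0.4198i):
new amp(|10⟩) = (0.353955)·a + (-0.935263i)·b = (0.2423 + 0.02248i)
new amp(|11⟩) = (-0.935263i)·a + (0.353955)·b = (-0.008509 + 0.5457i)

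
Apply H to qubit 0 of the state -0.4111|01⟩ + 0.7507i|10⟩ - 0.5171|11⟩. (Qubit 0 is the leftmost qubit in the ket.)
0.5308i|00⟩ - 0.6563|01⟩ - 0.5308i|10⟩ + 0.07495|11⟩

H on qubit 0 mixes each pair of kets that differ only in qubit 0: amplitudes (a, b) of (|…0…⟩, |…1…⟩) become ((a + b)/√2, (a − b)/√2). Kets absent from the input have amplitude 0.
(|00⟩, |10⟩): (a, b) = (0, 0.7507i) → (0.5308i, -0.5308i)
(|01⟩, |11⟩): (a, b) = (-0.4111, -0.5171) → (-0.6563, 0.07495)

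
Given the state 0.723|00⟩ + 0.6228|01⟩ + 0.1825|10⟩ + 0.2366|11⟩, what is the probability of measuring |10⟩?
0.03331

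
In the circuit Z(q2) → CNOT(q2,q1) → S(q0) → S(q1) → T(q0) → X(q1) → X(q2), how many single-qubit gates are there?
6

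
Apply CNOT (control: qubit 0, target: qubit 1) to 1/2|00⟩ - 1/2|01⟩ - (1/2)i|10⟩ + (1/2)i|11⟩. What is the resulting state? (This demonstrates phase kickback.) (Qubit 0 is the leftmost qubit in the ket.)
1/2|00⟩ - 1/2|01⟩ + (1/2)i|10⟩ - (1/2)i|11⟩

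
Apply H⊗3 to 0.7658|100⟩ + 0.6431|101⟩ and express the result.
0.4981|000⟩ + 0.04338|001⟩ + 0.4981|010⟩ + 0.04338|011⟩ - 0.4981|100⟩ - 0.04338|101⟩ - 0.4981|110⟩ - 0.04338|111⟩

H⊗3 gives amp(|y⟩) = (1/2√2) Σ_x (−1)^(x·y) amp(|x⟩), where x·y is the number of positions in which both x and y have a 1.
|000⟩: (0.7658 + 0.6431)/(2√2) = 0.4981
|001⟩: (0.7658 - 0.6431)/(2√2) = 0.04338
|010⟩: (0.7658 + 0.6431)/(2√2) = 0.4981
|011⟩: (0.7658 - 0.6431)/(2√2) = 0.04338
|100⟩: (-0.7658 - 0.6431)/(2√2) = -0.4981
|101⟩: (-0.7658 + 0.6431)/(2√2) = -0.04338
|110⟩: (-0.7658 - 0.6431)/(2√2) = -0.4981
|111⟩: (-0.7658 + 0.6431)/(2√2) = -0.04338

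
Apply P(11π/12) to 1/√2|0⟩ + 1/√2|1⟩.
1/√2|0⟩ + (-0.683 + 0.183i)|1⟩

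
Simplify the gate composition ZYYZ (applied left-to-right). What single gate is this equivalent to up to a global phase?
I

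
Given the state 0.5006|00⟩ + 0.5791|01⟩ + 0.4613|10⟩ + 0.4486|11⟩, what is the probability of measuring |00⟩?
0.2506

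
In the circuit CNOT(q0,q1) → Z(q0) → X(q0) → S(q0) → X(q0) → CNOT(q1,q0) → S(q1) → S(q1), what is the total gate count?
8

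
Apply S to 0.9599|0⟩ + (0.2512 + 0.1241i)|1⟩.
0.9599|0⟩ + (-0.1241 + 0.2512i)|1⟩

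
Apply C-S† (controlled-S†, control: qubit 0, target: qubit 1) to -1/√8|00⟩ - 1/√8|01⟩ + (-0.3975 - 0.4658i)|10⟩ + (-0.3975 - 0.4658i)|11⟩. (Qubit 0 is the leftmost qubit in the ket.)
-1/√8|00⟩ - 1/√8|01⟩ + (-0.3975 - 0.4658i)|10⟩ + (-0.4658 + 0.3975i)|11⟩

C-S† leaves the control-|0⟩ kets |00⟩, |01⟩ unchanged and applies S† to qubit 1 on the control-|1⟩ pair (|10⟩, |11⟩).
S† = [[1, 0], [0, -i]].
With a = amp(|10⟩) = (-0.3975 - 0.4658i) and b = amp(|11⟩) = (-0.3975 - 0.4658i):
new amp(|10⟩) = (1)·a = (-0.3975 - 0.4658i)
new amp(|11⟩) = (-i)·b = (-0.4658 + 0.3975i)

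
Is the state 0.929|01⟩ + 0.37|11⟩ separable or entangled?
Separable

Writing the state as a|00⟩ + b|01⟩ + c|10⟩ + d|11⟩, it is a product state iff ad − bc = 0.
Here (a, b, c, d) = (0, 0.929, 0, 0.37): ad − bc = (0)(0.37) − (0.929)(0) = 0, so the state is separable.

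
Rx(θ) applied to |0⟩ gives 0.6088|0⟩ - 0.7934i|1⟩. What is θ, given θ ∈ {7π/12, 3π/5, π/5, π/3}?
7π/12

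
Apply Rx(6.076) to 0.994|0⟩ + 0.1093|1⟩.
(-0.9887 - 0.0113i)|0⟩ + (-0.1087 - 0.1028i)|1⟩

Rx(6.076) = [[cos(θ/2), −i·sin(θ/2)], [−i·sin(θ/2), cos(θ/2)]]; θ = 6.076, cos(θ/2) ≈ -0.994639, sin(θ/2) ≈ 0.103407.
With a = amp(|0⟩) = 0.994 and b = amp(|1⟩) = 0.1093:
new amp(|0⟩) = (-0.994639)·a + (-0.103407i)·b = (-0.9887 - 0.0113i)
new amp(|1⟩) = (-0.103407i)·a + (-0.994639)·b = (-0.1087 - 0.1028i)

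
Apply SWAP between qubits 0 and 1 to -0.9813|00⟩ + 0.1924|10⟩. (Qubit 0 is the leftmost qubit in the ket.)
-0.9813|00⟩ + 0.1924|01⟩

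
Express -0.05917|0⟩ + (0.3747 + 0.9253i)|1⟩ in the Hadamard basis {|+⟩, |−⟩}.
(0.2231 + 0.6543i)|+⟩ + (-0.3068 - 0.6543i)|−⟩

With |ψ⟩ = α|0⟩ + β|1⟩, the Hadamard-basis coefficients are ⟨+|ψ⟩ = (α + β)/√2 and ⟨−|ψ⟩ = (α − β)/√2.
Here α = -0.05917, β = (0.3747 + 0.9253i): (α + β)/√2 = (0.2231 + 0.6543i), (α − β)/√2 = (-0.3068 - 0.6543i).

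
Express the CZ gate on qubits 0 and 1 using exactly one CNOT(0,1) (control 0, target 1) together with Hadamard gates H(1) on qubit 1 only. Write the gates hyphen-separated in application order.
H(1)-CNOT(0,1)-H(1)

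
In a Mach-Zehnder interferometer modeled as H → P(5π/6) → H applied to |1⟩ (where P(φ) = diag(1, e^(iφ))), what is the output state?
(0.933 - 0.25i)|0⟩ + (0.06699 + 0.25i)|1⟩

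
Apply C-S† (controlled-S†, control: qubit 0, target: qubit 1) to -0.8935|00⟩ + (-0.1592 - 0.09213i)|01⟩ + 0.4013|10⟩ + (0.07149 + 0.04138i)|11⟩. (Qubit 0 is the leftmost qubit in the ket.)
-0.8935|00⟩ + (-0.1592 - 0.09213i)|01⟩ + 0.4013|10⟩ + (0.04138 - 0.07149i)|11⟩

C-S† leaves the control-|0⟩ kets |00⟩, |01⟩ unchanged and applies S† to qubit 1 on the control-|1⟩ pair (|10⟩, |11⟩).
S† = [[1, 0], [0, -i]].
With a = amp(|10⟩) = 0.4013 and b = amp(|11⟩) = (0.07149 + 0.04138i):
new amp(|10⟩) = (1)·a = 0.4013
new amp(|11⟩) = (-i)·b = (0.04138 - 0.07149i)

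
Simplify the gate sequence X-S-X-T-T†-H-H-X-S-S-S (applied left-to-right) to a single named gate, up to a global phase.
X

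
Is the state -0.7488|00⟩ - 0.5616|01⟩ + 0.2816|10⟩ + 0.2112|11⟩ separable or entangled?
Separable

Writing the state as a|00⟩ + b|01⟩ + c|10⟩ + d|11⟩, it is a product state iff ad − bc = 0.
Here (a, b, c, d) = (-0.7488, -0.5616, 0.2816, 0.2112): ad − bc = (-0.7488)(0.2112) − (-0.5616)(0.2816) = 0, so the state is separable.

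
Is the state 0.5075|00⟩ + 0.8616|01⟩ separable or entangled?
Separable

Writing the state as a|00⟩ + b|01⟩ + c|10⟩ + d|11⟩, it is a product state iff ad − bc = 0.
Here (a, b, c, d) = (0.5075, 0.8616, 0, 0): ad − bc = (0.5075)(0) − (0.8616)(0) = 0, so the state is separable.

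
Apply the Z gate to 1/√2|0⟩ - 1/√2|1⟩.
1/√2|0⟩ + 1/√2|1⟩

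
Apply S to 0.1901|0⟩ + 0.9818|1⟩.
0.1901|0⟩ + 0.9818i|1⟩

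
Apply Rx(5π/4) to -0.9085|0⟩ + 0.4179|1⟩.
(0.3477 - 0.3861i)|0⟩ + (-0.1599 + 0.8393i)|1⟩

Rx(5π/4) = [[cos(θ/2), −i·sin(θ/2)], [−i·sin(θ/2), cos(θ/2)]]; θ = 5π/4, cos(θ/2) ≈ -0.382683, sin(θ/2) ≈ 0.92388.
With a = amp(|0⟩) = -0.9085 and b = amp(|1⟩) = 0.4179:
new amp(|0⟩) = (-0.382683)·a + (-0.92388i)·b = (0.3477 - 0.3861i)
new amp(|1⟩) = (-0.92388i)·a + (-0.382683)·b = (-0.1599 + 0.8393i)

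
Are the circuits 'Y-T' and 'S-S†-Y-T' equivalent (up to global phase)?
Yes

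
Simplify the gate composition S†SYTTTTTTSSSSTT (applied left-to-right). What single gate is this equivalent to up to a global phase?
Y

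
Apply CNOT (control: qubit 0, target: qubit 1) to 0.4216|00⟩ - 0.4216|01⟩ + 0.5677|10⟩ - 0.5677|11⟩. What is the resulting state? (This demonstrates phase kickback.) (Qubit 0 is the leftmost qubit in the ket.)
0.4216|00⟩ - 0.4216|01⟩ - 0.5677|10⟩ + 0.5677|11⟩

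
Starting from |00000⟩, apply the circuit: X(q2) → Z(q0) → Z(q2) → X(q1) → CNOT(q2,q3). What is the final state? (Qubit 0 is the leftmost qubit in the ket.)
-|01110⟩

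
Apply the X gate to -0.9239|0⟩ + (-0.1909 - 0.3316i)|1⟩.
(-0.1909 - 0.3316i)|0⟩ - 0.9239|1⟩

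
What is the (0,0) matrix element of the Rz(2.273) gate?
(0.4208 - 0.9072i)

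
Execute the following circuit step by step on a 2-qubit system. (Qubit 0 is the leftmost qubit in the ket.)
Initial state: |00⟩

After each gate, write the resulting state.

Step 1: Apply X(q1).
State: |01⟩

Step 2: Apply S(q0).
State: |01⟩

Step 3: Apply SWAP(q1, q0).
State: |10⟩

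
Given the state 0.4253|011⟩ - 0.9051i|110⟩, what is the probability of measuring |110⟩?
0.8192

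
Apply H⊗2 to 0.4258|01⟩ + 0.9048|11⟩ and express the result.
0.6653|00⟩ - 0.6653|01⟩ - 0.2395|10⟩ + 0.2395|11⟩

H⊗2 gives amp(|y⟩) = (1/2) Σ_x (−1)^(x·y) amp(|x⟩), where x·y is the number of positions in which both x and y have a 1.
|00⟩: (0.4258 + 0.9048)/2 = 0.6653
|01⟩: (-0.4258 - 0.9048)/2 = -0.6653
|10⟩: (0.4258 - 0.9048)/2 = -0.2395
|11⟩: (-0.4258 + 0.9048)/2 = 0.2395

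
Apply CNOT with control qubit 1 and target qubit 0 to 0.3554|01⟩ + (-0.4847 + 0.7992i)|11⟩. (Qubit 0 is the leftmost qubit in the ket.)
(-0.4847 + 0.7992i)|01⟩ + 0.3554|11⟩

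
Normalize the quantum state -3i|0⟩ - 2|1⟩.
-0.8321i|0⟩ - 0.5547|1⟩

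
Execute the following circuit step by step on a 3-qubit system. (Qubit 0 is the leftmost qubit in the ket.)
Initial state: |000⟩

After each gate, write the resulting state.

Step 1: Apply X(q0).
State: |100⟩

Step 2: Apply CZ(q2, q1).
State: |100⟩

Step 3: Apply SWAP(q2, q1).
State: |100⟩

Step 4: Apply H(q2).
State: 1/√2|100⟩ + 1/√2|101⟩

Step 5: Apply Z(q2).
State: 1/√2|100⟩ - 1/√2|101⟩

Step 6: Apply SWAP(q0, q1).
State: 1/√2|010⟩ - 1/√2|011⟩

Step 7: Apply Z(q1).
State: -1/√2|010⟩ + 1/√2|011⟩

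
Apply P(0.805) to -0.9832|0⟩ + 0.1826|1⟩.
-0.9832|0⟩ + (0.1266 + 0.1316i)|1⟩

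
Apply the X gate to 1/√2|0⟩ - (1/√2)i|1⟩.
-(1/√2)i|0⟩ + 1/√2|1⟩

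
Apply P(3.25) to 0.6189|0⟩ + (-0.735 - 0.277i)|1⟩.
0.6189|0⟩ + (0.7007 + 0.3549i)|1⟩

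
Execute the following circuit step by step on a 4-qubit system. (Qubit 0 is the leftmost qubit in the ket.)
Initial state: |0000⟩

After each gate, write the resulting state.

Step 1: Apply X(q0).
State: |1000⟩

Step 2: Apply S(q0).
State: i|1000⟩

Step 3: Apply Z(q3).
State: i|1000⟩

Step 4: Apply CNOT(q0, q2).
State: i|1010⟩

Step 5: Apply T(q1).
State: i|1010⟩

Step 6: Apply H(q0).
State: (1/√2)i|0010⟩ - (1/√2)i|1010⟩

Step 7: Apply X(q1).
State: (1/√2)i|0110⟩ - (1/√2)i|1110⟩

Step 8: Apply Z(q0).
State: (1/√2)i|0110⟩ + (1/√2)i|1110⟩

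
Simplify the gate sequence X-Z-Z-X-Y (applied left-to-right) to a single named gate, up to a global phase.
Y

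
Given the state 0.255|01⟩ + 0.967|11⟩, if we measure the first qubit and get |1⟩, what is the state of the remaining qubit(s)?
|1⟩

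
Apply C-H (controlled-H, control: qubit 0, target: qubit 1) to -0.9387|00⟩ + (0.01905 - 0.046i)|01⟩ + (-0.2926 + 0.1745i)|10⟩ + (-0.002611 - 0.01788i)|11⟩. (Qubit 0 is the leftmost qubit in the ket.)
-0.9387|00⟩ + (0.01905 - 0.046i)|01⟩ + (-0.2087 + 0.1107i)|10⟩ + (-0.2051 + 0.136i)|11⟩

C-H leaves the control-|0⟩ kets |00⟩, |01⟩ unchanged and applies H to qubit 1 on the control-|1⟩ pair (|10⟩, |11⟩).
H = [[1/√2, 1/√2], [1/√2, -1/√2]].
With a = amp(|10⟩) = (-0.2926 + 0.1745i) and b = amp(|11⟩) = (-0.002611 - 0.01788i):
new amp(|10⟩) = (1/√2)·a + (1/√2)·b = (-0.2087 + 0.1107i)
new amp(|11⟩) = (1/√2)·a + (-1/√2)·b = (-0.2051 + 0.136i)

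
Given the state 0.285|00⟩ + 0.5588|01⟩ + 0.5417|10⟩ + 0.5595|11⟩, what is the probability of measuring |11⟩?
0.313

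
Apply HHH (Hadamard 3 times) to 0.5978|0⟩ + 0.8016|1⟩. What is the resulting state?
0.9895|0⟩ - 0.1441|1⟩

H² = I, so H^3 = H: a single Hadamard. With (a, b) = (0.5978, 0.8016), H gives ((a + b)/√2, (a − b)/√2) = (0.9895, -0.1441).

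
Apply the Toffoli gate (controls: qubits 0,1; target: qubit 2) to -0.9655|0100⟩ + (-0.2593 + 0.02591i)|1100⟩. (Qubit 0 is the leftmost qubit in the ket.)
-0.9655|0100⟩ + (-0.2593 + 0.02591i)|1110⟩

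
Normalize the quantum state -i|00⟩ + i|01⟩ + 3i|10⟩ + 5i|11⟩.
-0.1667i|00⟩ + 0.1667i|01⟩ + (1/2)i|10⟩ + 0.8333i|11⟩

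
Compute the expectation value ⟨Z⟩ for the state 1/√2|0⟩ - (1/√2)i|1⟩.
0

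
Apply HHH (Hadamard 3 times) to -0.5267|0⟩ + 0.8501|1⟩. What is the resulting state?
0.2287|0⟩ - 0.9735|1⟩

H² = I, so H^3 = H: a single Hadamard. With (a, b) = (-0.5267, 0.8501), H gives ((a + b)/√2, (a − b)/√2) = (0.2287, -0.9735).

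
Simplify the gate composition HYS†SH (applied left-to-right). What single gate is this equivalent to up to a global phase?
Y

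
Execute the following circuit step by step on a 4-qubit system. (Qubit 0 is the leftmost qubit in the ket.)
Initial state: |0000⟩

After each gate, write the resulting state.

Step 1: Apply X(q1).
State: |0100⟩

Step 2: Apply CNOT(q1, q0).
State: |1100⟩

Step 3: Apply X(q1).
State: |1000⟩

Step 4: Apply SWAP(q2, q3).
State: |1000⟩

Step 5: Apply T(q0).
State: (1/√2 + (1/√2)i)|1000⟩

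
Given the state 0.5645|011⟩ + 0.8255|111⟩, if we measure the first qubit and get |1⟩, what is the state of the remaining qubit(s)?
|11⟩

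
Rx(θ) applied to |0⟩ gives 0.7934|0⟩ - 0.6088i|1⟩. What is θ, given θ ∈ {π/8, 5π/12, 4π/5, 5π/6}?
5π/12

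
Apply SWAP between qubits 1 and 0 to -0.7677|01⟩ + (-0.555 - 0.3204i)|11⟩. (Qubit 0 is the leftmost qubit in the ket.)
-0.7677|10⟩ + (-0.555 - 0.3204i)|11⟩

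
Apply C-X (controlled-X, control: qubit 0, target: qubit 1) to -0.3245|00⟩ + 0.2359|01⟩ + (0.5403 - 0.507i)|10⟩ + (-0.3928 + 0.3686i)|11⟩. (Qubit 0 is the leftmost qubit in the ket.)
-0.3245|00⟩ + 0.2359|01⟩ + (-0.3928 + 0.3686i)|10⟩ + (0.5403 - 0.507i)|11⟩

C-X leaves the control-|0⟩ kets |00⟩, |01⟩ unchanged and applies X to qubit 1 on the control-|1⟩ pair (|10⟩, |11⟩).
X = [[0, 1], [1, 0]].
With a = amp(|10⟩) = (0.5403 - 0.507i) and b = amp(|11⟩) = (-0.3928 + 0.3686i):
new amp(|10⟩) = (1)·b = (-0.3928 + 0.3686i)
new amp(|11⟩) = (1)·a = (0.5403 - 0.507i)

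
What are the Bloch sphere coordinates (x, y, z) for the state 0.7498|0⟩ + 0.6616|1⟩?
(0.9921, 0, 0.1245)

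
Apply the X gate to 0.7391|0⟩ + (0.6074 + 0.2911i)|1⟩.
(0.6074 + 0.2911i)|0⟩ + 0.7391|1⟩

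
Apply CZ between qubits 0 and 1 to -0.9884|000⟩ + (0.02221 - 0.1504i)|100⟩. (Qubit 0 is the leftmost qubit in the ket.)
-0.9884|000⟩ + (0.02221 - 0.1504i)|100⟩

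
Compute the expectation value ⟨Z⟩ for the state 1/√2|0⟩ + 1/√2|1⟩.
0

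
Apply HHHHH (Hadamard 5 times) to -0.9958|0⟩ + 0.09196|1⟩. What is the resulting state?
-0.6391|0⟩ - 0.7692|1⟩

H² = I, so H^5 = H: a single Hadamard. With (a, b) = (-0.9958, 0.09196), H gives ((a + b)/√2, (a − b)/√2) = (-0.6391, -0.7692).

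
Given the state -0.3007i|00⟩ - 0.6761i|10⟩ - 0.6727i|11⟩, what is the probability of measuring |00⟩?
0.09042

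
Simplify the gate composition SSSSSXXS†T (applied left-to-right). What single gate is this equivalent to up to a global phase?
T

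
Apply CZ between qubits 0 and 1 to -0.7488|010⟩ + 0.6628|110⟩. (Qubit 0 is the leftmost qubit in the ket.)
-0.7488|010⟩ - 0.6628|110⟩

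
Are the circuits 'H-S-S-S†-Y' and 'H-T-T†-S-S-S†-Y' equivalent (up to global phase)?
Yes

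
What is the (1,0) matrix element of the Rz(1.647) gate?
0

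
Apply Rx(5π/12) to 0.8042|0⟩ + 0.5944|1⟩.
(0.638 - 0.3618i)|0⟩ + (0.4716 - 0.4896i)|1⟩

Rx(5π/12) = [[cos(θ/2), −i·sin(θ/2)], [−i·sin(θ/2), cos(θ/2)]]; θ = 5π/12, cos(θ/2) ≈ 0.793353, sin(θ/2) ≈ 0.608761.
With a = amp(|0⟩) = 0.8042 and b = amp(|1⟩) = 0.5944:
new amp(|0⟩) = (0.793353)·a + (-0.608761i)·b = (0.638 - 0.3618i)
new amp(|1⟩) = (-0.608761i)·a + (0.793353)·b = (0.4716 - 0.4896i)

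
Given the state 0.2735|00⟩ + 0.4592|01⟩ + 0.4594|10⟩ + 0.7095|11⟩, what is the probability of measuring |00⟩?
0.0748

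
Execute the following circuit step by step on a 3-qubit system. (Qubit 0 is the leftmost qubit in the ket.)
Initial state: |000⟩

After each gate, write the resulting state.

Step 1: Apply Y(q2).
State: i|001⟩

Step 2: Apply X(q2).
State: i|000⟩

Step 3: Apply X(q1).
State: i|010⟩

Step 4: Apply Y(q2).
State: -|011⟩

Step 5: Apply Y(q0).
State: -i|111⟩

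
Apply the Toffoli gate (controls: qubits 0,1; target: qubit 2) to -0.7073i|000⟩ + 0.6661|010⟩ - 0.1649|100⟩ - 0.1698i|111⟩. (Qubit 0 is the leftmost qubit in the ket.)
-0.7073i|000⟩ + 0.6661|010⟩ - 0.1649|100⟩ - 0.1698i|110⟩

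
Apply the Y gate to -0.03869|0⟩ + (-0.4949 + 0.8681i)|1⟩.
(0.8681 + 0.4949i)|0⟩ - 0.03869i|1⟩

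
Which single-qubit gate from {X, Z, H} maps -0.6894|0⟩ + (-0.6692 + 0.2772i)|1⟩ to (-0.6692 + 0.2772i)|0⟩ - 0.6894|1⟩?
X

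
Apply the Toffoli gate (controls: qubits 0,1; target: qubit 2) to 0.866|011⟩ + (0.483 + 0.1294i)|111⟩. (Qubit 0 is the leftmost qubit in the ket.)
0.866|011⟩ + (0.483 + 0.1294i)|110⟩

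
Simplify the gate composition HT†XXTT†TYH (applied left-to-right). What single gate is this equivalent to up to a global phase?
Y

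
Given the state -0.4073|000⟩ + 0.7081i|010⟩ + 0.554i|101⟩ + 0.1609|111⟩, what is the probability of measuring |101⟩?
0.3069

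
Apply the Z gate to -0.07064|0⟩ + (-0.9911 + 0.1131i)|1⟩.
-0.07064|0⟩ + (0.9911 - 0.1131i)|1⟩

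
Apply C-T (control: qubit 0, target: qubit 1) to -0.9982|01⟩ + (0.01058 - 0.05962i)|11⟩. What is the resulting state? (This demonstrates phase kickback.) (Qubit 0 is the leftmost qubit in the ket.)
-0.9982|01⟩ + (0.04964 - 0.03468i)|11⟩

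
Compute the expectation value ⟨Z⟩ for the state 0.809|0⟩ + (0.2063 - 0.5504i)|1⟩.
0.309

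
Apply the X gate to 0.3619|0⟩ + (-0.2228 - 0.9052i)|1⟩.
(-0.2228 - 0.9052i)|0⟩ + 0.3619|1⟩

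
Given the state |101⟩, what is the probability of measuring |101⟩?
1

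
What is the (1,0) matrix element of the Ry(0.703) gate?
0.3443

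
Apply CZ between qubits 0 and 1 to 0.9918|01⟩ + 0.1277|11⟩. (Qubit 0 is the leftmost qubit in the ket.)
0.9918|01⟩ - 0.1277|11⟩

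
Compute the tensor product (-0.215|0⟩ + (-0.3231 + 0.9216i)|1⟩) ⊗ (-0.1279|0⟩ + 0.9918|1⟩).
0.0275|00⟩ - 0.2132|01⟩ + (0.04132 - 0.1179i)|10⟩ + (-0.3205 + 0.914i)|11⟩

amp(|b₁b₂…⟩) = product of the factor amplitudes for bits b₁, b₂, …; only kets whose every factor amplitude is nonzero survive.
|00⟩: (-0.215)(-0.1279) = 0.0275
|01⟩: (-0.215)(0.9918) = -0.2132
|10⟩: (-0.3231 + 0.9216i)(-0.1279) = (0.04132 - 0.1179i)
|11⟩: (-0.3231 + 0.9216i)(0.9918) = (-0.3205 + 0.914i)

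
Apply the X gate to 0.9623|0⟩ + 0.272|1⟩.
0.272|0⟩ + 0.9623|1⟩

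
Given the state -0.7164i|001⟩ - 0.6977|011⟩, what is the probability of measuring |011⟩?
0.4868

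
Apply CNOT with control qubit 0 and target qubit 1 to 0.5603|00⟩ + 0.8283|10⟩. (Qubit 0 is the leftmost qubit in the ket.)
0.5603|00⟩ + 0.8283|11⟩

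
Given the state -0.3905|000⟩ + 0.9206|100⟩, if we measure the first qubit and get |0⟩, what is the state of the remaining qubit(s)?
-|00⟩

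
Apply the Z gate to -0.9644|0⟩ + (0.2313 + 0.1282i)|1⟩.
-0.9644|0⟩ + (-0.2313 - 0.1282i)|1⟩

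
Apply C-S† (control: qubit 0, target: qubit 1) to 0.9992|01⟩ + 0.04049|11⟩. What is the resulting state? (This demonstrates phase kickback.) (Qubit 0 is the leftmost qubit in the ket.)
0.9992|01⟩ - 0.04049i|11⟩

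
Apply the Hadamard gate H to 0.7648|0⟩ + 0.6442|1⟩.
0.9963|0⟩ + 0.08528|1⟩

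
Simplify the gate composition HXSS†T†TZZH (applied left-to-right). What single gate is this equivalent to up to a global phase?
Z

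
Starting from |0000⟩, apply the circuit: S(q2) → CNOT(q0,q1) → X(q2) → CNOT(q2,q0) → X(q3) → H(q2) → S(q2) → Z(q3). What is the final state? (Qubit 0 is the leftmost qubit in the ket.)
-1/√2|1001⟩ + (1/√2)i|1011⟩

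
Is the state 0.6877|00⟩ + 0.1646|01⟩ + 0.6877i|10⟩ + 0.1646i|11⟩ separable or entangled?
Separable

Writing the state as a|00⟩ + b|01⟩ + c|10⟩ + d|11⟩, it is a product state iff ad − bc = 0.
Here (a, b, c, d) = (0.6877, 0.1646, 0.6877i, 0.1646i): ad − bc = (0.6877)(0.1646i) − (0.1646)(0.6877i) = 0, so the state is separable.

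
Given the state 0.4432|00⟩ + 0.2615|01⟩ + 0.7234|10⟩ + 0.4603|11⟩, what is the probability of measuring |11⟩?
0.2119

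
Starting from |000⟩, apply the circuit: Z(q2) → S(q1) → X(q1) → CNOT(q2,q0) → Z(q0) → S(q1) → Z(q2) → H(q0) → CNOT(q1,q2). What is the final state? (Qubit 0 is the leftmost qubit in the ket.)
(1/√2)i|011⟩ + (1/√2)i|111⟩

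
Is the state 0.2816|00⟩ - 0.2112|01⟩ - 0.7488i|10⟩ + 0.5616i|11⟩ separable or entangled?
Separable

Writing the state as a|00⟩ + b|01⟩ + c|10⟩ + d|11⟩, it is a product state iff ad − bc = 0.
Here (a, b, c, d) = (0.2816, -0.2112, -0.7488i, 0.5616i): ad − bc = (0.2816)(0.5616i) − (-0.2112)(-0.7488i) = 0, so the state is separable.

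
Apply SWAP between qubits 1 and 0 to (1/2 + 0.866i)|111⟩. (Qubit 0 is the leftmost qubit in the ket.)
(1/2 + 0.866i)|111⟩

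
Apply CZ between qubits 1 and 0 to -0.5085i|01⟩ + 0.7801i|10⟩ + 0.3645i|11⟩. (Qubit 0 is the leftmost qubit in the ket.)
-0.5085i|01⟩ + 0.7801i|10⟩ - 0.3645i|11⟩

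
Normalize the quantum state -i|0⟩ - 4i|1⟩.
-0.2425i|0⟩ - 0.9701i|1⟩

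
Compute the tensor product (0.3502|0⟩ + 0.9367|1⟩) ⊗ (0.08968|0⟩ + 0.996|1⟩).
0.03141|00⟩ + 0.3488|01⟩ + 0.084|10⟩ + 0.933|11⟩

amp(|b₁b₂…⟩) = product of the factor amplitudes for bits b₁, b₂, …; only kets whose every factor amplitude is nonzero survive.
|00⟩: (0.3502)(0.08968) = 0.03141
|01⟩: (0.3502)(0.996) = 0.3488
|10⟩: (0.9367)(0.08968) = 0.084
|11⟩: (0.9367)(0.996) = 0.933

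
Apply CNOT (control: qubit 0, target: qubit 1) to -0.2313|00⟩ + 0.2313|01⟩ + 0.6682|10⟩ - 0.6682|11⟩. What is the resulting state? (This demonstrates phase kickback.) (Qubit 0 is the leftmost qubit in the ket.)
-0.2313|00⟩ + 0.2313|01⟩ - 0.6682|10⟩ + 0.6682|11⟩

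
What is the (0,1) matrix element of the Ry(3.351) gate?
-0.9945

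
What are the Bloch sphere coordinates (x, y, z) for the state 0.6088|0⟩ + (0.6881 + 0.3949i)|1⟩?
(0.8378, 0.4808, -0.2588)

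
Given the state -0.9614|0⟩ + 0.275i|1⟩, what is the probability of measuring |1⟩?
0.07563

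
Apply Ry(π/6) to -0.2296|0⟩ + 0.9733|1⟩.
-0.4737|0⟩ + 0.8807|1⟩

Ry(π/6) = [[cos(θ/2), −sin(θ/2)], [sin(θ/2), cos(θ/2)]]; θ = π/6, cos(θ/2) ≈ 0.965926, sin(θ/2) ≈ 0.258819.
With a = amp(|0⟩) = -0.2296 and b = amp(|1⟩) = 0.9733:
new amp(|0⟩) = (0.965926)·a + (-0.258819)·b = -0.4737
new amp(|1⟩) = (0.258819)·a + (0.965926)·b = 0.8807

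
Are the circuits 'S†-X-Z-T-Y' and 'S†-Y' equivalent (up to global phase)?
No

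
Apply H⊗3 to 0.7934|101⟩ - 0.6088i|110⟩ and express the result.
(0.2805 - 0.2152i)|000⟩ + (-0.2805 - 0.2152i)|001⟩ + (0.2805 + 0.2152i)|010⟩ + (-0.2805 + 0.2152i)|011⟩ + (-0.2805 + 0.2152i)|100⟩ + (0.2805 + 0.2152i)|101⟩ + (-0.2805 - 0.2152i)|110⟩ + (0.2805 - 0.2152i)|111⟩

H⊗3 gives amp(|y⟩) = (1/2√2) Σ_x (−1)^(x·y) amp(|x⟩), where x·y is the number of positions in which both x and y have a 1.
|000⟩: (0.7934 - 0.6088i)/(2√2) = (0.2805 - 0.2152i)
|001⟩: (-0.7934 - 0.6088i)/(2√2) = (-0.2805 - 0.2152i)
|010⟩: (0.7934 + 0.6088i)/(2√2) = (0.2805 + 0.2152i)
|011⟩: (-0.7934 + 0.6088i)/(2√2) = (-0.2805 + 0.2152i)
|100⟩: (-0.7934 + 0.6088i)/(2√2) = (-0.2805 + 0.2152i)
|101⟩: (0.7934 + 0.6088i)/(2√2) = (0.2805 + 0.2152i)
|110⟩: (-0.7934 - 0.6088i)/(2√2) = (-0.2805 - 0.2152i)
|111⟩: (0.7934 - 0.6088i)/(2√2) = (0.2805 - 0.2152i)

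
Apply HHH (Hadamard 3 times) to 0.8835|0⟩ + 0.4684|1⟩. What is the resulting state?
0.9559|0⟩ + 0.2935|1⟩

H² = I, so H^3 = H: a single Hadamard. With (a, b) = (0.8835, 0.4684), H gives ((a + b)/√2, (a − b)/√2) = (0.9559, 0.2935).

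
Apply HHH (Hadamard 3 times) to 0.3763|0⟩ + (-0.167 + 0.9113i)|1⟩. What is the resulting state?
(0.148 + 0.6444i)|0⟩ + (0.3842 - 0.6444i)|1⟩

H² = I, so H^3 = H: a single Hadamard. With (a, b) = (0.3763, (-0.167 + 0.9113i)), H gives ((a + b)/√2, (a − b)/√2) = ((0.148 + 0.6444i), (0.3842 - 0.6444i)).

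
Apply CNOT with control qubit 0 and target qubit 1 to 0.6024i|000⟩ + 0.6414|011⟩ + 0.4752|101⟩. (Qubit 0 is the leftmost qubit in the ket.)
0.6024i|000⟩ + 0.6414|011⟩ + 0.4752|111⟩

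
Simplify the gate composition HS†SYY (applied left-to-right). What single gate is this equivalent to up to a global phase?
H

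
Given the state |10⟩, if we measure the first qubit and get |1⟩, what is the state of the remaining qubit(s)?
|0⟩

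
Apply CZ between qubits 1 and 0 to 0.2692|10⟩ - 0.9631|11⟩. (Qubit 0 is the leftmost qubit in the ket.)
0.2692|10⟩ + 0.9631|11⟩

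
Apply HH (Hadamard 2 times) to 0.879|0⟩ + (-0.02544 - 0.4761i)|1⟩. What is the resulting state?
0.879|0⟩ + (-0.02544 - 0.4761i)|1⟩

H² = I, so an even number of Hadamards cancels: H^2 = I and the state is unchanged.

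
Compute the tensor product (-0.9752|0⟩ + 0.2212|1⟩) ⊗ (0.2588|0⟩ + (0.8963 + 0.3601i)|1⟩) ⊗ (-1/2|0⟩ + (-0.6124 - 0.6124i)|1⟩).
0.1262|000⟩ + (0.1546 + 0.1546i)|001⟩ + (0.437 + 0.1756i)|010⟩ + (0.3202 + 0.7503i)|011⟩ - 0.02862|100⟩ + (-0.03506 - 0.03506i)|101⟩ + (-0.09913 - 0.03983i)|110⟩ + (-0.07264 - 0.1702i)|111⟩

amp(|b₁b₂…⟩) = product of the factor amplitudes for bits b₁, b₂, …; only kets whose every factor amplitude is nonzero survive.
|000⟩: (-0.9752)(0.2588)(-1/2) = 0.1262
|001⟩: (-0.9752)(0.2588)(-0.6124 - 0.6124i) = (0.1546 + 0.1546i)
|010⟩: (-0.9752)(0.8963 + 0.3601i)(-1/2) = (0.437 + 0.1756i)
|011⟩: (-0.9752)(0.8963 + 0.3601i)(-0.6124 - 0.6124i) = (0.3202 + 0.7503i)
|100⟩: (0.2212)(0.2588)(-1/2) = -0.02862
|101⟩: (0.2212)(0.2588)(-0.6124 - 0.6124i) = (-0.03506 - 0.03506i)
|110⟩: (0.2212)(0.8963 + 0.3601i)(-1/2) = (-0.09913 - 0.03983i)
|111⟩: (0.2212)(0.8963 + 0.3601i)(-0.6124 - 0.6124i) = (-0.07264 - 0.1702i)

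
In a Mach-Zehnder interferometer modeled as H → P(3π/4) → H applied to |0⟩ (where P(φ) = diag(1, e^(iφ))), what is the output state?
(0.1464 + (1/√8)i)|0⟩ + (0.8536 - (1/√8)i)|1⟩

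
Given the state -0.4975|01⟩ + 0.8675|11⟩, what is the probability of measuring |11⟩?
0.7526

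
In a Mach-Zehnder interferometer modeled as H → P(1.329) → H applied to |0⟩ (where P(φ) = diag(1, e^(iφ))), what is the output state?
(0.6197 + 0.4855i)|0⟩ + (0.3803 - 0.4855i)|1⟩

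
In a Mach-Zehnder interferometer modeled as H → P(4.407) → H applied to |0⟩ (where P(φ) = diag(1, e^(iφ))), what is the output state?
(0.3497 - 0.4769i)|0⟩ + (0.6503 + 0.4769i)|1⟩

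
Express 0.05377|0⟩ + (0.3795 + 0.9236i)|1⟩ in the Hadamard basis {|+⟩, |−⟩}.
(0.3064 + 0.6531i)|+⟩ + (-0.2303 - 0.6531i)|−⟩

With |ψ⟩ = α|0⟩ + β|1⟩, the Hadamard-basis coefficients are ⟨+|ψ⟩ = (α + β)/√2 and ⟨−|ψ⟩ = (α − β)/√2.
Here α = 0.05377, β = (0.3795 + 0.9236i): (α + β)/√2 = (0.3064 + 0.6531i), (α − β)/√2 = (-0.2303 - 0.6531i).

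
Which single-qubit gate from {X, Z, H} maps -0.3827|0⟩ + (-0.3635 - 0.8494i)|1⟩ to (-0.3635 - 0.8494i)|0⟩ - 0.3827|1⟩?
X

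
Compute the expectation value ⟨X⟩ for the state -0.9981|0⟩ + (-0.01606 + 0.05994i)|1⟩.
0.03206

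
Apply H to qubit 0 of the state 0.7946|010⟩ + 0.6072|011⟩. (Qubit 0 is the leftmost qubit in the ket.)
0.5619|010⟩ + 0.4294|011⟩ + 0.5619|110⟩ + 0.4294|111⟩

H on qubit 0 mixes each pair of kets that differ only in qubit 0: amplitudes (a, b) of (|…0…⟩, |…1…⟩) become ((a + b)/√2, (a − b)/√2). Kets absent from the input have amplitude 0.
(|010⟩, |110⟩): (a, b) = (0.7946, 0) → (0.5619, 0.5619)
(|011⟩, |111⟩): (a, b) = (0.6072, 0) → (0.4294, 0.4294)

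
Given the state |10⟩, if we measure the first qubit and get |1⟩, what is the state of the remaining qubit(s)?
|0⟩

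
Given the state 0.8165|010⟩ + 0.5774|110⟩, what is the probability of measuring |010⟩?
0.6667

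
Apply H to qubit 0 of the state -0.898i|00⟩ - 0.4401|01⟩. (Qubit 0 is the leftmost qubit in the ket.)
-0.635i|00⟩ - 0.3112|01⟩ - 0.635i|10⟩ - 0.3112|11⟩

H on qubit 0 mixes each pair of kets that differ only in qubit 0: amplitudes (a, b) of (|…0…⟩, |…1…⟩) become ((a + b)/√2, (a − b)/√2). Kets absent from the input have amplitude 0.
(|00⟩, |10⟩): (a, b) = (-0.898i, 0) → (-0.635i, -0.635i)
(|01⟩, |11⟩): (a, b) = (-0.4401, 0) → (-0.3112, -0.3112)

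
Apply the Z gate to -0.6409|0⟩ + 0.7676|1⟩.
-0.6409|0⟩ - 0.7676|1⟩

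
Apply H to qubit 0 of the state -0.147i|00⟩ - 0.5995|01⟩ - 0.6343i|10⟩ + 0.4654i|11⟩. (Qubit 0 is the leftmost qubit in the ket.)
-0.5525i|00⟩ + (-0.4239 + 0.3291i)|01⟩ + 0.3446i|10⟩ + (-0.4239 - 0.3291i)|11⟩

H on qubit 0 mixes each pair of kets that differ only in qubit 0: amplitudes (a, b) of (|…0…⟩, |…1…⟩) become ((a + b)/√2, (a − b)/√2). Kets absent from the input have amplitude 0.
(|00⟩, |10⟩): (a, b) = (-0.147i, -0.6343i) → (-0.5525i, 0.3446i)
(|01⟩, |11⟩): (a, b) = (-0.5995, 0.4654i) → ((-0.4239 + 0.3291i), (-0.4239 - 0.3291i))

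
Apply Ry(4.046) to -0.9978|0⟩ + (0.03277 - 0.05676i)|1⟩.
(0.4065 + 0.05105i)|0⟩ + (-0.9118 + 0.0248i)|1⟩

Ry(4.046) = [[cos(θ/2), −sin(θ/2)], [sin(θ/2), cos(θ/2)]]; θ = 4.046, cos(θ/2) ≈ -0.436949, sin(θ/2) ≈ 0.899486.
With a = amp(|0⟩) = -0.9978 and b = amp(|1⟩) = (0.03277 - 0.05676i):
new amp(|0⟩) = (-0.436949)·a + (-0.899486)·b = (0.4065 + 0.05105i)
new amp(|1⟩) = (0.899486)·a + (-0.436949)·b = (-0.9118 + 0.0248i)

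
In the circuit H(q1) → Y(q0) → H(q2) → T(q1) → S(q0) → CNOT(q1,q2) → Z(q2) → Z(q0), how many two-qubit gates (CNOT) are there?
1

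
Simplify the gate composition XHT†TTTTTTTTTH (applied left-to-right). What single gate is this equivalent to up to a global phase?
X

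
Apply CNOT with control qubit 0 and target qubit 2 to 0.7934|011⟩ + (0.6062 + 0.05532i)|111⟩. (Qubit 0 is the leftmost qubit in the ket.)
0.7934|011⟩ + (0.6062 + 0.05532i)|110⟩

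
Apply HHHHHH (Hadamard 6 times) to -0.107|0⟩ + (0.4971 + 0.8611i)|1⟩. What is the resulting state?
-0.107|0⟩ + (0.4971 + 0.8611i)|1⟩

H² = I, so an even number of Hadamards cancels: H^6 = I and the state is unchanged.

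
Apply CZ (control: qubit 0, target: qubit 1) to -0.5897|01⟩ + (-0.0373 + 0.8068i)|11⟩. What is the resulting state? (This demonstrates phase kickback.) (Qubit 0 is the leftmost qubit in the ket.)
-0.5897|01⟩ + (0.0373 - 0.8068i)|11⟩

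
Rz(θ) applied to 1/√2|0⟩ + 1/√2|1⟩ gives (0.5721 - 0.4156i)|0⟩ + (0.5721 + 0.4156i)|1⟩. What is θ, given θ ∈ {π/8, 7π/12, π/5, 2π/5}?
2π/5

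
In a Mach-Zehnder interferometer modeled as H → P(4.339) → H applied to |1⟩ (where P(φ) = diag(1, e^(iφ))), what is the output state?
(0.6824 + 0.4655i)|0⟩ + (0.3176 - 0.4655i)|1⟩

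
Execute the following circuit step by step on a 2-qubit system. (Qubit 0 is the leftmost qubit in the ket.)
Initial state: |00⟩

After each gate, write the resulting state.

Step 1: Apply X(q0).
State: |10⟩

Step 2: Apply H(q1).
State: 1/√2|10⟩ + 1/√2|11⟩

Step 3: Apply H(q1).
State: |10⟩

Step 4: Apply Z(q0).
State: -|10⟩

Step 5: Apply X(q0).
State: -|00⟩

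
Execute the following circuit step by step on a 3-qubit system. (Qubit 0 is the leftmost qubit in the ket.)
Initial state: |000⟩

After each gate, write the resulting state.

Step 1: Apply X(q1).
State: |010⟩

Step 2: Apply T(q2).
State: |010⟩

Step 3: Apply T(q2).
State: |010⟩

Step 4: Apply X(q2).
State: |011⟩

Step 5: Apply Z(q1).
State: -|011⟩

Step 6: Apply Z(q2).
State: |011⟩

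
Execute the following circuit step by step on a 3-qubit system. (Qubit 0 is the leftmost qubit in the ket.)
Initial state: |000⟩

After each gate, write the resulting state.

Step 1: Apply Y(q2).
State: i|001⟩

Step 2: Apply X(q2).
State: i|000⟩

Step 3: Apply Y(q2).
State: -|001⟩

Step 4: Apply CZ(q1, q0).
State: -|001⟩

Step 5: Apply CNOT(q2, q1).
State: -|011⟩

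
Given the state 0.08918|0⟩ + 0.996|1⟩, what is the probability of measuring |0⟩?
0.007953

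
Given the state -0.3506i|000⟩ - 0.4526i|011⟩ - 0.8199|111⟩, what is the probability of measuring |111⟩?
0.6722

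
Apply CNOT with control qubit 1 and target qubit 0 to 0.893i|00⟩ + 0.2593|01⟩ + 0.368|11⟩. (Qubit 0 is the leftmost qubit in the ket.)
0.893i|00⟩ + 0.368|01⟩ + 0.2593|11⟩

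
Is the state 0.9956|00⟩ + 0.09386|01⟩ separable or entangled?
Separable

Writing the state as a|00⟩ + b|01⟩ + c|10⟩ + d|11⟩, it is a product state iff ad − bc = 0.
Here (a, b, c, d) = (0.9956, 0.09386, 0, 0): ad − bc = (0.9956)(0) − (0.09386)(0) = 0, so the state is separable.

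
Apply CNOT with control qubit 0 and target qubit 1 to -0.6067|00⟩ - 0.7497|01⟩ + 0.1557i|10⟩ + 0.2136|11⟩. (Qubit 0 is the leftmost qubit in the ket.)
-0.6067|00⟩ - 0.7497|01⟩ + 0.2136|10⟩ + 0.1557i|11⟩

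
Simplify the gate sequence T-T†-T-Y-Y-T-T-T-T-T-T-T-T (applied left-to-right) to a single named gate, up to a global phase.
T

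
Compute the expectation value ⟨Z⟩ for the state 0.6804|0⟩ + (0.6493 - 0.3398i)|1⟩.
-0.07411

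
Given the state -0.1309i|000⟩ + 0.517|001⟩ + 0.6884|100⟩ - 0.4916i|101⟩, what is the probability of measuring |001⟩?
0.2673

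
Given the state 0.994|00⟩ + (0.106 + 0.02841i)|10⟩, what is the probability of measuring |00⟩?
0.988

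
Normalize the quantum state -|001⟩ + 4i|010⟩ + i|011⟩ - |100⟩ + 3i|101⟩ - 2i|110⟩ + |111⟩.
-0.1741|001⟩ + 0.6963i|010⟩ + 0.1741i|011⟩ - 0.1741|100⟩ + 0.5222i|101⟩ - 0.3482i|110⟩ + 0.1741|111⟩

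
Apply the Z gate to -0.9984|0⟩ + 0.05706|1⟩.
-0.9984|0⟩ - 0.05706|1⟩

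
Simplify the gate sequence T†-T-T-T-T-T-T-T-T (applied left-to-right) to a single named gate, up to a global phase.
T†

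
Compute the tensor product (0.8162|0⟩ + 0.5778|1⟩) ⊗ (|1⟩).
0.8162|01⟩ + 0.5778|11⟩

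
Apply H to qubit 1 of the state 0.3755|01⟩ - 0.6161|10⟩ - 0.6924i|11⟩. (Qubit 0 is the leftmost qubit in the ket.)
0.2655|00⟩ - 0.2655|01⟩ + (-0.4356 - 0.4896i)|10⟩ + (-0.4356 + 0.4896i)|11⟩

H on qubit 1 mixes each pair of kets that differ only in qubit 1: amplitudes (a, b) of (|…0…⟩, |…1…⟩) become ((a + b)/√2, (a − b)/√2). Kets absent from the input have amplitude 0.
(|00⟩, |01⟩): (a, b) = (0, 0.3755) → (0.2655, -0.2655)
(|10⟩, |11⟩): (a, b) = (-0.6161, -0.6924i) → ((-0.4356 - 0.4896i), (-0.4356 + 0.4896i))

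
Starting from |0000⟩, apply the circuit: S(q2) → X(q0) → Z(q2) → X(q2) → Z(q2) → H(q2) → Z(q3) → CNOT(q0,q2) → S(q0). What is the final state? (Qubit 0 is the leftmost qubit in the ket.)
(1/√2)i|1000⟩ - (1/√2)i|1010⟩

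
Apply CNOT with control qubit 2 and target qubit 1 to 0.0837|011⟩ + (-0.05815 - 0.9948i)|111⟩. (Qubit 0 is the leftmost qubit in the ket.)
0.0837|001⟩ + (-0.05815 - 0.9948i)|101⟩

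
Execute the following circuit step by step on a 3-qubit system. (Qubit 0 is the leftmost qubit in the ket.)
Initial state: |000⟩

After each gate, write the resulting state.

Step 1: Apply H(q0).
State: 1/√2|000⟩ + 1/√2|100⟩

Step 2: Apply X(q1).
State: 1/√2|010⟩ + 1/√2|110⟩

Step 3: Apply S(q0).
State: 1/√2|010⟩ + (1/√2)i|110⟩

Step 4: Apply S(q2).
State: 1/√2|010⟩ + (1/√2)i|110⟩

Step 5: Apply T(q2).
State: 1/√2|010⟩ + (1/√2)i|110⟩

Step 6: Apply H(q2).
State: 1/2|010⟩ + 1/2|011⟩ + (1/2)i|110⟩ + (1/2)i|111⟩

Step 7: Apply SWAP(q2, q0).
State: 1/2|010⟩ + (1/2)i|011⟩ + 1/2|110⟩ + (1/2)i|111⟩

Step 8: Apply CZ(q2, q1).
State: 1/2|010⟩ - (1/2)i|011⟩ + 1/2|110⟩ - (1/2)i|111⟩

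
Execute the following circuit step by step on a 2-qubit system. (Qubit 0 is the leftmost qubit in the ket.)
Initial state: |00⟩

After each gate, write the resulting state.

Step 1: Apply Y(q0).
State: i|10⟩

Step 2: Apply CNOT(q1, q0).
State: i|10⟩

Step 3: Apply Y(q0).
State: |00⟩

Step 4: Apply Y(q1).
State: i|01⟩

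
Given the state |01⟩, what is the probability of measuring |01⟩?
1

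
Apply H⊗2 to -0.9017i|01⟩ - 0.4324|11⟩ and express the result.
(-0.2162 - 0.4509i)|00⟩ + (0.2162 + 0.4509i)|01⟩ + (0.2162 - 0.4509i)|10⟩ + (-0.2162 + 0.4509i)|11⟩

H⊗2 gives amp(|y⟩) = (1/2) Σ_x (−1)^(x·y) amp(|x⟩), where x·y is the number of positions in which both x and y have a 1.
|00⟩: (-0.9017i - 0.4324)/2 = (-0.2162 - 0.4509i)
|01⟩: (0.9017i + 0.4324)/2 = (0.2162 + 0.4509i)
|10⟩: (-0.9017i + 0.4324)/2 = (0.2162 - 0.4509i)
|11⟩: (0.9017i - 0.4324)/2 = (-0.2162 + 0.4509i)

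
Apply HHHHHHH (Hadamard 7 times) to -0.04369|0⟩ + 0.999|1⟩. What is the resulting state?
0.6755|0⟩ - 0.7373|1⟩

H² = I, so H^7 = H: a single Hadamard. With (a, b) = (-0.04369, 0.999), H gives ((a + b)/√2, (a − b)/√2) = (0.6755, -0.7373).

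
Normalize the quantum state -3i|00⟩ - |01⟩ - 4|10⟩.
-0.5883i|00⟩ - 0.1961|01⟩ - 0.7845|10⟩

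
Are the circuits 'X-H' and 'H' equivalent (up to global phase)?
No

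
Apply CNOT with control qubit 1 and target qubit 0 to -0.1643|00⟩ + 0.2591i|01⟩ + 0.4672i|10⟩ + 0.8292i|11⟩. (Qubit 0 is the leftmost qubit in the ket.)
-0.1643|00⟩ + 0.8292i|01⟩ + 0.4672i|10⟩ + 0.2591i|11⟩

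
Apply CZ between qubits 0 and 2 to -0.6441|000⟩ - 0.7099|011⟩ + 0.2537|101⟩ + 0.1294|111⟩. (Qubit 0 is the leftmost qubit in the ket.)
-0.6441|000⟩ - 0.7099|011⟩ - 0.2537|101⟩ - 0.1294|111⟩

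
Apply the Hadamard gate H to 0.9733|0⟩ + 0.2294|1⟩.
0.8504|0⟩ + 0.526|1⟩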